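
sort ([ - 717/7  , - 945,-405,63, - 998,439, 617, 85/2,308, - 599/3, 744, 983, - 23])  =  [ - 998, - 945,  -  405, - 599/3, - 717/7, - 23 , 85/2, 63, 308,439, 617,  744,983]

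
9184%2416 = 1936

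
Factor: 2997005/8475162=2^(-1)*3^( - 1)*5^1* 11^1*29^1* 1879^1*1412527^( - 1 ) 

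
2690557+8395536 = 11086093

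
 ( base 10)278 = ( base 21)d5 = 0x116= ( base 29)9H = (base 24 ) BE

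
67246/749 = 67246/749 = 89.78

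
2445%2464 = 2445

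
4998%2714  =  2284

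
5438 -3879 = 1559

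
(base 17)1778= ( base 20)HD3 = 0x1B97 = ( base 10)7063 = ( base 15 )215D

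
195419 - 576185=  - 380766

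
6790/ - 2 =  - 3395/1 = - 3395.00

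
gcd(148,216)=4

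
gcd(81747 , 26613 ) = 9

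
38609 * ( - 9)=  - 347481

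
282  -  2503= - 2221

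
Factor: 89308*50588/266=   2258956552/133=2^3*7^(-1)*19^(  -  1)*83^1*269^1*12647^1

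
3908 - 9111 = -5203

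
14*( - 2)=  - 28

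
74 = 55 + 19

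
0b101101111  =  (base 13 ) 223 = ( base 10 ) 367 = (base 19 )106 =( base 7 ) 1033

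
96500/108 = 24125/27= 893.52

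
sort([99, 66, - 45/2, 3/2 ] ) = [ - 45/2, 3/2, 66, 99 ] 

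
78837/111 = 26279/37 = 710.24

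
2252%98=96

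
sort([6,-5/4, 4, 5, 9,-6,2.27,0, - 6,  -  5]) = [-6, - 6, - 5, - 5/4, 0, 2.27  ,  4,5, 6,9]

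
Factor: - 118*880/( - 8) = 2^2*5^1*11^1*59^1 = 12980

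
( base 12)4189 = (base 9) 10736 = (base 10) 7161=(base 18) 141F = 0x1bf9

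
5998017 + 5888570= 11886587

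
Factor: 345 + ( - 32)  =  313 =313^1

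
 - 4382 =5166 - 9548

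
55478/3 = 18492 + 2/3 = 18492.67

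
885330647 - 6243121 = 879087526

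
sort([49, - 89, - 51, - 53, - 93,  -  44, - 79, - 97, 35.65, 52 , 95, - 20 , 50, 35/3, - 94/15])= [ - 97, - 93, - 89, - 79, - 53, - 51,  -  44,  -  20, - 94/15, 35/3,  35.65, 49, 50,  52 , 95]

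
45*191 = 8595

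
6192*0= 0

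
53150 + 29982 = 83132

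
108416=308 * 352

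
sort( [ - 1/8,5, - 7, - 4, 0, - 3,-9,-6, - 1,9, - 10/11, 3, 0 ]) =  [ - 9, - 7, - 6, - 4, - 3, - 1,-10/11, - 1/8, 0, 0, 3, 5, 9]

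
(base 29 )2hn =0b100010010110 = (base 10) 2198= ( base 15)9B8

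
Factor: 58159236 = 2^2*3^1*4846603^1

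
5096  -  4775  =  321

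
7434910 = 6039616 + 1395294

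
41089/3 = 41089/3 = 13696.33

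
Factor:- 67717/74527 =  - 13^1*5209^1*74527^( -1 )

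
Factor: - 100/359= -2^2*5^2*359^(-1)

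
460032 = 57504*8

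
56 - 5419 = -5363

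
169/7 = 169/7= 24.14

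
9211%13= 7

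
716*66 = 47256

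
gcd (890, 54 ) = 2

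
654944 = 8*81868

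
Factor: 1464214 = 2^1*313^1*2339^1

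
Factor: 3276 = 2^2*3^2*7^1*13^1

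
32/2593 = 32/2593 = 0.01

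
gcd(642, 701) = 1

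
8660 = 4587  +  4073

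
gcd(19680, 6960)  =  240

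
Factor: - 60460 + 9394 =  - 51066 =- 2^1*3^2 * 2837^1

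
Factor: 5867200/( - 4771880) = -146680/119297= - 2^3*5^1*19^1  *  193^1*119297^( - 1) 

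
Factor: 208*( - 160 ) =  - 33280 = -2^9*5^1*13^1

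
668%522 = 146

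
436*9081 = 3959316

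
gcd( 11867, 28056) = 1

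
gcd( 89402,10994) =2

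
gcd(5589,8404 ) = 1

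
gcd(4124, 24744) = 4124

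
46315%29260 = 17055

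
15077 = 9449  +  5628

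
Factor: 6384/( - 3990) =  - 8/5= - 2^3*5^( - 1)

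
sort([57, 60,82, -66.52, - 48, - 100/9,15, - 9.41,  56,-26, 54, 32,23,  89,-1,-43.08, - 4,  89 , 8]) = [ - 66.52, - 48, - 43.08, - 26, - 100/9  , - 9.41, - 4 , - 1, 8,15, 23,  32,54, 56, 57,  60,82 , 89 , 89]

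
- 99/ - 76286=99/76286 = 0.00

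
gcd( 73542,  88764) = 6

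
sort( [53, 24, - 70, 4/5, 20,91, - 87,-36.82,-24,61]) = [-87, - 70, - 36.82, - 24,4/5 , 20, 24, 53,61,91 ]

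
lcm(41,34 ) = 1394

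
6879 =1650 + 5229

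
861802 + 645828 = 1507630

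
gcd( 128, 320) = 64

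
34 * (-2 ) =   -  68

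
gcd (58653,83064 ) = 3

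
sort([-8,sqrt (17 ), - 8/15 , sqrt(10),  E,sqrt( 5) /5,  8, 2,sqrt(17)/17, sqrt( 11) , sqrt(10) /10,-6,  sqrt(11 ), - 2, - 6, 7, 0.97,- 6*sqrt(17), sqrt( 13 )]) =[- 6 * sqrt(17),-8,-6, - 6, - 2, - 8/15,sqrt (17) /17,  sqrt (10)/10,  sqrt(5 ) /5 , 0.97,2, E,sqrt( 10 ), sqrt(11), sqrt(11 ),  sqrt(13 ), sqrt( 17),7,8]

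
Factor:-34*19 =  - 646 = - 2^1*17^1*19^1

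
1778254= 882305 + 895949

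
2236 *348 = 778128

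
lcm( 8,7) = 56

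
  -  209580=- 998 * 210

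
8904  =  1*8904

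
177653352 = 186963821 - 9310469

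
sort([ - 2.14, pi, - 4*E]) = [  -  4*E,-2.14 , pi ]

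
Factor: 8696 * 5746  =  49967216=2^4*13^2*17^1*1087^1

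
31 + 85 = 116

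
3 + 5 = 8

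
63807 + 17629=81436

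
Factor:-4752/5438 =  - 2376/2719 = - 2^3*3^3*11^1*2719^(-1)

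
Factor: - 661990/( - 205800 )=193/60= 2^(  -  2)  *3^(  -  1)*5^(  -  1 )*193^1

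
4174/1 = 4174 = 4174.00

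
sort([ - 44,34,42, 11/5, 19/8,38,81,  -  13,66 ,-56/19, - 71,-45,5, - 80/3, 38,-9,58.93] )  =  [  -  71, - 45,-44, - 80/3 ,-13, - 9,  -  56/19 , 11/5,19/8,5,34,  38, 38,42, 58.93, 66,81] 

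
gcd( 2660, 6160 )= 140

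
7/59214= 7/59214=0.00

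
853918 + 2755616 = 3609534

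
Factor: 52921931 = 53^1 *998527^1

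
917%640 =277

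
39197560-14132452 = 25065108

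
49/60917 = 49/60917 = 0.00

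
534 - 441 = 93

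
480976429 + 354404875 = 835381304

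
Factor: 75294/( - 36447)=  - 25098/12149 = - 2^1*3^1*47^1* 89^1*12149^( - 1) 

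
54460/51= 1067 + 43/51 = 1067.84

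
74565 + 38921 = 113486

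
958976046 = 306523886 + 652452160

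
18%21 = 18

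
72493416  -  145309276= - 72815860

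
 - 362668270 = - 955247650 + 592579380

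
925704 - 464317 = 461387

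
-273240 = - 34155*8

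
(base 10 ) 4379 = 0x111b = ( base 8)10433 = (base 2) 1000100011011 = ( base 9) 6005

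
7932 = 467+7465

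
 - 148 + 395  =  247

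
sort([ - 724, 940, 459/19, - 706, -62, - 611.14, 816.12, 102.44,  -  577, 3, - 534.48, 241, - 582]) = [ - 724,-706,- 611.14  , - 582, - 577,  -  534.48, - 62,3,459/19,  102.44, 241 , 816.12, 940]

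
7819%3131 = 1557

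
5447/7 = 778 + 1/7 = 778.14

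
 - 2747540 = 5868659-8616199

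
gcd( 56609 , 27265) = 7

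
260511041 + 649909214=910420255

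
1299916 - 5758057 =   -  4458141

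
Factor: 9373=7^1*13^1*103^1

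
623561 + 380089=1003650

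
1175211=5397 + 1169814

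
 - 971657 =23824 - 995481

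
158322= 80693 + 77629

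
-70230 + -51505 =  - 121735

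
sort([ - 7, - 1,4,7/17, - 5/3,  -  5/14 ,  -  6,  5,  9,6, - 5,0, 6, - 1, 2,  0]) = [-7 , - 6 ,-5, -5/3,-1, - 1, - 5/14,  0 , 0,  7/17,  2, 4, 5, 6,6, 9 ] 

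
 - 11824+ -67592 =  - 79416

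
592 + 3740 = 4332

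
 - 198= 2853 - 3051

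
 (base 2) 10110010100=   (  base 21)350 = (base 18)476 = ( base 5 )21203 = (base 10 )1428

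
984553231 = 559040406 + 425512825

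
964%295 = 79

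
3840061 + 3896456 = 7736517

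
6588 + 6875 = 13463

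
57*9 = 513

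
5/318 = 5/318 = 0.02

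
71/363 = 71/363=0.20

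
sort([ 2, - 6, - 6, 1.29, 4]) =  [-6, - 6,1.29, 2,4] 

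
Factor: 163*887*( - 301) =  - 7^1*43^1*163^1*887^1 = - 43518881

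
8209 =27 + 8182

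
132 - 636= - 504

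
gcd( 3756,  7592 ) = 4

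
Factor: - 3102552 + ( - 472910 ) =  - 2^1  *11^1*331^1*491^1  =  - 3575462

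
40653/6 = 13551/2  =  6775.50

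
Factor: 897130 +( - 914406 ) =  - 2^2 *7^1*617^1= - 17276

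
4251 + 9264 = 13515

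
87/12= 7+1/4 = 7.25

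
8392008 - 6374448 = 2017560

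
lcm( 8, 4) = 8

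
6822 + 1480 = 8302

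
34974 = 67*522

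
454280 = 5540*82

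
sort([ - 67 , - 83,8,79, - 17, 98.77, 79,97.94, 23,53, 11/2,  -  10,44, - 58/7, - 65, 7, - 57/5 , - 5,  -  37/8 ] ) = [ - 83, - 67, -65, - 17,-57/5,  -  10, - 58/7, - 5, -37/8,11/2 , 7, 8,23,44, 53, 79,  79,97.94,98.77 ]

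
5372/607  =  8 + 516/607 = 8.85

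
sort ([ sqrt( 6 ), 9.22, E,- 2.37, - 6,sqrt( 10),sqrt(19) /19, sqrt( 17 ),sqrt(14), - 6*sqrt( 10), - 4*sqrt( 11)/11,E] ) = [ - 6* sqrt( 10), - 6,  -  2.37,-4 * sqrt( 11)/11,sqrt(19)/19,  sqrt( 6), E , E,sqrt(10),sqrt(14) , sqrt( 17) , 9.22]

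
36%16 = 4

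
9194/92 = 4597/46= 99.93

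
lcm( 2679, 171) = 8037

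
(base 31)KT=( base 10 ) 649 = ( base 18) 201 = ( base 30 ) lj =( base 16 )289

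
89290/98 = 44645/49 =911.12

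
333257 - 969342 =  - 636085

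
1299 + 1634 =2933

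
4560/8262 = 760/1377 = 0.55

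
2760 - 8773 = -6013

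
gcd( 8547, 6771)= 111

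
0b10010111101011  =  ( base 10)9707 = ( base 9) 14275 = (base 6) 112535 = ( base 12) 574b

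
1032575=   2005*515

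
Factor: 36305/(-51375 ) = - 3^ ( - 1)*  5^(-2) * 53^1= -53/75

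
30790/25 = 6158/5 = 1231.60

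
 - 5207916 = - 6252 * 833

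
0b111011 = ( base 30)1T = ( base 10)59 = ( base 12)4B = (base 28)23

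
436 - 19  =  417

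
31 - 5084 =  - 5053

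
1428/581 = 204/83 = 2.46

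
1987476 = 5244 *379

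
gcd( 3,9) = 3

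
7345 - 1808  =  5537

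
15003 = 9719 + 5284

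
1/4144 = 1/4144 = 0.00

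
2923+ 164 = 3087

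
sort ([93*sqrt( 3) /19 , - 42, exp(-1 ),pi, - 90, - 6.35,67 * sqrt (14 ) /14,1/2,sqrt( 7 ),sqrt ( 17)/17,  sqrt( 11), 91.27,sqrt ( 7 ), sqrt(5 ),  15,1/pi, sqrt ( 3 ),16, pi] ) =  [ - 90, - 42, - 6.35,  sqrt(17 )/17, 1/pi,exp( - 1),  1/2, sqrt (3 ), sqrt(5 ), sqrt(7 ),sqrt( 7 ),  pi,pi,sqrt( 11),93*sqrt(3)/19,  15, 16, 67*sqrt( 14 )/14,91.27]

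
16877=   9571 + 7306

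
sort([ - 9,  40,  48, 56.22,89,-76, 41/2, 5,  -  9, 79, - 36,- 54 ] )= [ -76, - 54,- 36,  -  9, - 9, 5,  41/2,  40, 48, 56.22, 79, 89 ] 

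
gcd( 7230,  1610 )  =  10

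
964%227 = 56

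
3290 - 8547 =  - 5257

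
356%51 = 50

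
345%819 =345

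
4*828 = 3312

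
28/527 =28/527 = 0.05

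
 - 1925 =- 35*55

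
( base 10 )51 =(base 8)63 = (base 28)1n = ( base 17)30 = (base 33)1i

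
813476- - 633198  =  1446674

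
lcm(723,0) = 0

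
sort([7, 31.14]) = [ 7,31.14]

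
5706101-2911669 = 2794432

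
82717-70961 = 11756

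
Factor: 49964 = 2^2*12491^1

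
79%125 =79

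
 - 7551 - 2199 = -9750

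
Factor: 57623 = 29^1*1987^1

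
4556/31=146 + 30/31 = 146.97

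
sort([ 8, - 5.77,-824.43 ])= [ - 824.43 ,-5.77,  8 ]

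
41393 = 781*53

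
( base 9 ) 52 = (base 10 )47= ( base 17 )2d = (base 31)1G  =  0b101111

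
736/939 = 736/939 = 0.78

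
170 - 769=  - 599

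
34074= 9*3786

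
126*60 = 7560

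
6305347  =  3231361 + 3073986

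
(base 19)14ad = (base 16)213a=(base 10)8506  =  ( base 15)27C1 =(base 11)6433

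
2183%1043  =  97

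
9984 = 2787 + 7197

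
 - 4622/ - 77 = 60 + 2/77=60.03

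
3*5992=17976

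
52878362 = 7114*7433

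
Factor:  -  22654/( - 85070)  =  5^( - 1)*181^( - 1)*241^1= 241/905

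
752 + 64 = 816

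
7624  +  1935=9559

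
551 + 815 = 1366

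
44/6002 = 22/3001 = 0.01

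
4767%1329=780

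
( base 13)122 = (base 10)197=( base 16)c5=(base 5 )1242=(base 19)A7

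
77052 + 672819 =749871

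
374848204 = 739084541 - 364236337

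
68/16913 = 68/16913= 0.00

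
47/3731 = 47/3731=0.01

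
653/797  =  653/797=0.82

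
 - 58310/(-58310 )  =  1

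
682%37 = 16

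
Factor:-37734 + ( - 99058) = -2^3*17099^1  =  -  136792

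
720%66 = 60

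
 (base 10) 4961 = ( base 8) 11541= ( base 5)124321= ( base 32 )4r1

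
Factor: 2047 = 23^1 * 89^1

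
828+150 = 978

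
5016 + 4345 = 9361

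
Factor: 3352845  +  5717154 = 9069999 = 3^1 * 109^1*27737^1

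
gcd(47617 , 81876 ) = 1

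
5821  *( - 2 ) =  - 11642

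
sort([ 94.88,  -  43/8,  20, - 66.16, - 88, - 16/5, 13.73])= [ - 88, - 66.16,  -  43/8, - 16/5, 13.73,20, 94.88] 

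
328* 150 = 49200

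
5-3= 2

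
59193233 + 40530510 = 99723743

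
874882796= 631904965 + 242977831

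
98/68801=98/68801 = 0.00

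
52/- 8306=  - 1 + 4127/4153=- 0.01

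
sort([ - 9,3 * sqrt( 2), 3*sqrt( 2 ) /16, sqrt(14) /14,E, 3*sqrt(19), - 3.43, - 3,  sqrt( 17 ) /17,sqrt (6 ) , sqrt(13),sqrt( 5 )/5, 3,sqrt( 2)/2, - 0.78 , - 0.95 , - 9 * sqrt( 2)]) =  [ - 9 * sqrt(2 ) , - 9  , - 3.43, - 3,-0.95,- 0.78,sqrt( 17 )/17,3 * sqrt ( 2 ) /16,sqrt( 14 )/14 , sqrt ( 5) /5,  sqrt( 2)/2,sqrt( 6 ) , E,  3,  sqrt(13),3 * sqrt (2 ) , 3*sqrt( 19 )]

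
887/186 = 4 + 143/186 = 4.77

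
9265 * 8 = 74120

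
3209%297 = 239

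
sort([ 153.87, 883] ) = [ 153.87,883]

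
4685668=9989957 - 5304289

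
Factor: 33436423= 33436423^1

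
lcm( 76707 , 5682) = 153414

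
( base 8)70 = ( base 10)56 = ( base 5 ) 211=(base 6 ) 132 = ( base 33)1N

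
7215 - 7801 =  - 586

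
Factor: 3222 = 2^1*3^2*179^1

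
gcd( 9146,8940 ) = 2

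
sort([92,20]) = [ 20,  92]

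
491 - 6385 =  - 5894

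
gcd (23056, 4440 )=8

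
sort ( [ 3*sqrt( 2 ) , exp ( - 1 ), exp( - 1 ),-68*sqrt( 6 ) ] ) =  [ - 68*sqrt( 6), exp(-1), exp(  -  1 ), 3*sqrt( 2)] 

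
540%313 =227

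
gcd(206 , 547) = 1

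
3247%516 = 151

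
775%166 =111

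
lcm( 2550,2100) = 35700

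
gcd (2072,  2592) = 8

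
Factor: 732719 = 13^1*157^1 *359^1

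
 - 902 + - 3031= - 3933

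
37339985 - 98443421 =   -  61103436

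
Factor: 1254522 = 2^1*3^1*37^1*5651^1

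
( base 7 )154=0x58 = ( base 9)107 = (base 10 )88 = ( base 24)3G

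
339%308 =31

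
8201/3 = 8201/3 = 2733.67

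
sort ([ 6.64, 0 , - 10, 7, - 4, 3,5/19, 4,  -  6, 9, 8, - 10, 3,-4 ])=[  -  10, - 10 ,  -  6, - 4,-4, 0,5/19,3, 3, 4,6.64, 7,  8, 9]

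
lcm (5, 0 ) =0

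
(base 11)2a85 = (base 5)111330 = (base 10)3965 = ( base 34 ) 3EL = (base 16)f7d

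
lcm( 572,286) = 572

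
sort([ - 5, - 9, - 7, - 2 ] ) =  [ - 9, - 7, - 5, -2 ]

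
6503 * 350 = 2276050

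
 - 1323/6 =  - 221 + 1/2 = - 220.50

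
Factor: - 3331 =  - 3331^1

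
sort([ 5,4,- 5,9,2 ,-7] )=[-7,  -  5,2, 4 , 5,9 ]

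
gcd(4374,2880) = 18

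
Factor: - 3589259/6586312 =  - 2^(  -  3)*19^( - 1)*37^1*43331^(  -  1)*97007^1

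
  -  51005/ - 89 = 573 + 8/89 = 573.09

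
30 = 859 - 829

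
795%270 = 255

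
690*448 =309120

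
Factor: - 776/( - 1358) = 2^2 * 7^(-1 ) = 4/7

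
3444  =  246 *14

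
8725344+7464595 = 16189939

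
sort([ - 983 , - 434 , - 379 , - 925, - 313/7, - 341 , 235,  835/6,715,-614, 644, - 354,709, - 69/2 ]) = [ - 983,  -  925 , - 614,- 434,-379, - 354 , -341, - 313/7, - 69/2 , 835/6 , 235,644,709, 715]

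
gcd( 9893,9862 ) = 1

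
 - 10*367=-3670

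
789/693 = 263/231 = 1.14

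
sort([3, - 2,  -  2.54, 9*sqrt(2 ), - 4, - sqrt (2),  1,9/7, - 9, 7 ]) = [ -9, - 4, - 2.54, - 2, - sqrt ( 2), 1, 9/7, 3, 7,  9*sqrt(2 )]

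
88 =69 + 19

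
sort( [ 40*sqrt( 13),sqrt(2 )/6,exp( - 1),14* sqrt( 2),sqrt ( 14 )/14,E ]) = [ sqrt ( 2 ) /6,sqrt(14)/14, exp(-1),E, 14 *sqrt ( 2),40*sqrt ( 13) ]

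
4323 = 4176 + 147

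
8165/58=140 + 45/58 = 140.78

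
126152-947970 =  - 821818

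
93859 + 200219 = 294078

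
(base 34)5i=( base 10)188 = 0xbc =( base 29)6E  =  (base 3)20222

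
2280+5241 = 7521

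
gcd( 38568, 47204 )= 4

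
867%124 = 123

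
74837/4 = 18709 + 1/4 = 18709.25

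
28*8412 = 235536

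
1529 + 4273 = 5802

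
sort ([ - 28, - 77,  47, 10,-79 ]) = [ - 79, - 77, - 28, 10, 47 ]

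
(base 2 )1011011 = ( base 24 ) 3J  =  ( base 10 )91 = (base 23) 3M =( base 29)34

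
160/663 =160/663 = 0.24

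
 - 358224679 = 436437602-794662281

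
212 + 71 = 283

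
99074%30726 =6896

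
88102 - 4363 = 83739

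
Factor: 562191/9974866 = 2^( - 1 )* 3^1*7^1*11^( - 1) *19^1*73^ (-1)*1409^1*6211^(-1 )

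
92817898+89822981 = 182640879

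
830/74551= 830/74551 = 0.01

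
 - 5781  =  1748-7529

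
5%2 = 1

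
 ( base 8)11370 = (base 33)4F5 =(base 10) 4856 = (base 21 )b05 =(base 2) 1001011111000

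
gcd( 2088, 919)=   1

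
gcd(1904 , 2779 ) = 7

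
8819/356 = 8819/356 = 24.77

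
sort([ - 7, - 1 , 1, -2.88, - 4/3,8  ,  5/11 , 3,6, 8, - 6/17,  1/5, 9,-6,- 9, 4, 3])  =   [ - 9, - 7, - 6, - 2.88, - 4/3, - 1, - 6/17,  1/5,  5/11, 1, 3, 3, 4, 6,  8, 8,  9]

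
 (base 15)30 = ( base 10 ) 45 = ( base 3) 1200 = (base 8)55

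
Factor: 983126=2^1*379^1*1297^1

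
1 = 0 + 1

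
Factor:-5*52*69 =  - 2^2*3^1  *  5^1 * 13^1*23^1=- 17940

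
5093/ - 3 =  - 5093/3 = - 1697.67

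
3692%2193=1499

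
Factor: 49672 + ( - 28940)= 20732=   2^2*71^1*73^1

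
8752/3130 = 2+ 1246/1565 = 2.80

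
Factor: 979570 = 2^1 * 5^1* 23^1*4259^1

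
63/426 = 21/142 =0.15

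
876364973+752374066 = 1628739039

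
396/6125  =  396/6125  =  0.06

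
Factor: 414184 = 2^3*23^1*2251^1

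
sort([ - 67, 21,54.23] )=[  -  67,21,54.23 ]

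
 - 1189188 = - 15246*78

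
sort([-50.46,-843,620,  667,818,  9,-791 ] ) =[-843 , - 791, - 50.46,9,  620, 667, 818 ] 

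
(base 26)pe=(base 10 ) 664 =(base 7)1636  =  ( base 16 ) 298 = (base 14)356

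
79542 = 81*982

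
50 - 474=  - 424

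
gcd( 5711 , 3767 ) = 1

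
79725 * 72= 5740200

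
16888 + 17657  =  34545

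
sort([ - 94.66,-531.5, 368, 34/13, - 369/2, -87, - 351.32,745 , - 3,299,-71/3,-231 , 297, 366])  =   [ - 531.5, - 351.32, - 231, - 369/2,- 94.66, - 87, - 71/3 ,-3, 34/13, 297,299, 366, 368, 745] 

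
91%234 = 91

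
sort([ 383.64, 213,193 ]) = [193, 213,383.64]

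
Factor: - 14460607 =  - 7^1 *2065801^1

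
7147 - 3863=3284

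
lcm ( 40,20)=40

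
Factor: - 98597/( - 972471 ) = 3^(  -  1 )*37^ (- 1 )*8761^( - 1)*98597^1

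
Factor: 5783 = 5783^1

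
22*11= 242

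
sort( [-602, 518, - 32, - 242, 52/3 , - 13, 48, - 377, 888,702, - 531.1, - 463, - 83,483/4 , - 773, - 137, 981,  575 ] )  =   [ - 773, -602, - 531.1  , - 463, - 377 ,-242, - 137, - 83, - 32, - 13, 52/3, 48, 483/4, 518,575, 702, 888, 981 ] 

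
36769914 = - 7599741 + 44369655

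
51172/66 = 2326/3   =  775.33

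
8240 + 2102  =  10342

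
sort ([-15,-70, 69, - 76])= [ -76,  -  70,-15,69]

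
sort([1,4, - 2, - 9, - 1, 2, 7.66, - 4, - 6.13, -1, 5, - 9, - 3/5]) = [ - 9, - 9, - 6.13, - 4, - 2,- 1 ,  -  1, - 3/5,1,2,4,5,7.66]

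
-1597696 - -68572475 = 66974779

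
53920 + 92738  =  146658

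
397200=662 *600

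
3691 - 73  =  3618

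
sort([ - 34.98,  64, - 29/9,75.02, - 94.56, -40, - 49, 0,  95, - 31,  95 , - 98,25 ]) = [ - 98, - 94.56, - 49, - 40, - 34.98, - 31, - 29/9,0, 25, 64,75.02,95,  95 ] 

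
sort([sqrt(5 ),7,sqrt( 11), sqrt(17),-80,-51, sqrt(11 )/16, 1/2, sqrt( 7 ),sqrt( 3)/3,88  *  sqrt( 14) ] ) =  [ - 80,-51, sqrt( 11)/16,1/2,sqrt( 3 )/3,  sqrt(5),sqrt( 7), sqrt (11 ),sqrt ( 17),7 , 88 * sqrt( 14)]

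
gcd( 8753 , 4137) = 1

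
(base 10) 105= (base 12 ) 89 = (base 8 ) 151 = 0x69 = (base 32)39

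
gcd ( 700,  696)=4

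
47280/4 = 11820= 11820.00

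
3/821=3/821 = 0.00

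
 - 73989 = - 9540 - 64449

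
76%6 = 4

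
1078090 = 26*41465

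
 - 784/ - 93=8 + 40/93 = 8.43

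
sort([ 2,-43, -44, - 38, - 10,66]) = [ - 44, - 43, - 38, - 10, 2, 66]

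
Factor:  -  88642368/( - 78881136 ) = 2^2*3^1*23^1*6691^1 * 1643357^(-1) = 1846716/1643357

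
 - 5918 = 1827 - 7745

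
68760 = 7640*9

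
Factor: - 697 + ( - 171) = - 868 =- 2^2*7^1*31^1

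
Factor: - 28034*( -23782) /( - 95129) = -666704588/95129  =  - 2^2*11^1*23^1*47^1*107^1*131^1*251^ (-1 )*379^ (  -  1 )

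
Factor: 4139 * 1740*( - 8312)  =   - 2^5*3^1*5^1* 29^1*1039^1*4139^1 = - 59861860320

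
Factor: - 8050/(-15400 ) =23/44 = 2^ ( - 2 )*11^( - 1)*23^1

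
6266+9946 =16212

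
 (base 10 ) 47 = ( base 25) 1m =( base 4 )233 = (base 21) 25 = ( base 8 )57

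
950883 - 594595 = 356288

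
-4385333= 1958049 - 6343382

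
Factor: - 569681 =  - 7^1*  97^1*839^1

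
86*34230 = 2943780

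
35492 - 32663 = 2829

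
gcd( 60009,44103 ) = 723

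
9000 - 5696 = 3304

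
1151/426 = 1151/426 =2.70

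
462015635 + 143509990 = 605525625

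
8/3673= 8/3673 = 0.00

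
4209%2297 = 1912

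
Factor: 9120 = 2^5*3^1 * 5^1*19^1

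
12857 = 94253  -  81396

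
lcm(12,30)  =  60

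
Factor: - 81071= -81071^1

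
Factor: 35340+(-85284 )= - 49944 = - 2^3*3^1*2081^1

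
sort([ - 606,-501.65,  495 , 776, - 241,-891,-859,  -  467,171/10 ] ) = [-891,  -  859,-606  ,-501.65, - 467, - 241, 171/10, 495, 776]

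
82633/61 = 1354 + 39/61=1354.64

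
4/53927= 4/53927 = 0.00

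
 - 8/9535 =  - 8/9535 = - 0.00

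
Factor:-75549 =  - 3^1* 25183^1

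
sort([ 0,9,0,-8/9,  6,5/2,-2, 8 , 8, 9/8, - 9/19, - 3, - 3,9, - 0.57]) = [ - 3, - 3,-2, - 8/9, - 0.57, - 9/19,0,0,9/8,5/2,  6, 8, 8,9,  9 ] 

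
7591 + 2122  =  9713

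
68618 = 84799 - 16181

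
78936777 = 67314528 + 11622249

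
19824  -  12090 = 7734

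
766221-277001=489220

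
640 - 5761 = -5121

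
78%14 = 8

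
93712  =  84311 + 9401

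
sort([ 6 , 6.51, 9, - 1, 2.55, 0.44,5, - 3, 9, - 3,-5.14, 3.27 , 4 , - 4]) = [-5.14, - 4, - 3,-3, - 1, 0.44, 2.55 , 3.27,4,5, 6, 6.51,  9,9 ]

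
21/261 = 7/87 =0.08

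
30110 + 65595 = 95705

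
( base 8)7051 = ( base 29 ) 490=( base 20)915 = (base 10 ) 3625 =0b111000101001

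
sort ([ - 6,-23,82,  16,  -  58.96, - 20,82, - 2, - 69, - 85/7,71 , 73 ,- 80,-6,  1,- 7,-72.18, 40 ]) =[ - 80, -72.18, -69, - 58.96,  -  23,-20,  -  85/7,- 7,-6, - 6,  -  2, 1 , 16,  40,71,  73,82,82 ] 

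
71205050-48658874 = 22546176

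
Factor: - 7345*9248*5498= - 373460226880= -2^6 * 5^1*13^1 * 17^2*113^1*2749^1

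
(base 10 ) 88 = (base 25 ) 3D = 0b1011000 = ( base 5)323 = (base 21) 44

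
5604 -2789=2815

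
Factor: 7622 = 2^1*37^1*103^1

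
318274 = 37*8602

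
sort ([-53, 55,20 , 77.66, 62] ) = [ - 53, 20, 55,62 , 77.66]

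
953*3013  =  2871389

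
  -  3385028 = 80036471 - 83421499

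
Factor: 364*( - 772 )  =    -  2^4 * 7^1*13^1*193^1 = - 281008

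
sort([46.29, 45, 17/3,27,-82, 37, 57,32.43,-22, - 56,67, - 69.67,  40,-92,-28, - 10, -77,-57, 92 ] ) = [-92, - 82, - 77  , - 69.67, - 57, - 56,-28, - 22, - 10, 17/3, 27,  32.43,37,40, 45, 46.29, 57, 67,92 ] 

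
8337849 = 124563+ 8213286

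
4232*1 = 4232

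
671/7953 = 61/723 = 0.08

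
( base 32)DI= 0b110110010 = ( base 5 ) 3214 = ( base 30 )EE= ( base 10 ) 434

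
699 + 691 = 1390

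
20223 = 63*321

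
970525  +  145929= 1116454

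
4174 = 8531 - 4357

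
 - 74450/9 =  - 8273 + 7/9 = - 8272.22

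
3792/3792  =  1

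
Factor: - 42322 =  - 2^1 * 7^1*3023^1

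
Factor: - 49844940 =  - 2^2*3^1*5^1*197^1*4217^1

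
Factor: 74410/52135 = 14882/10427=2^1 * 7^1*1063^1 * 10427^( - 1 )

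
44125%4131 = 2815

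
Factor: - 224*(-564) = 126336 = 2^7*3^1*7^1 * 47^1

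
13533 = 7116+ 6417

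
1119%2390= 1119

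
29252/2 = 14626 = 14626.00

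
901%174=31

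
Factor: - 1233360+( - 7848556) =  - 2^2 *89^1*97^1*263^1 = -9081916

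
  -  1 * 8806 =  - 8806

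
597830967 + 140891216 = 738722183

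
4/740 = 1/185=0.01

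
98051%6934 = 975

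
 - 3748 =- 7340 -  - 3592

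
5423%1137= 875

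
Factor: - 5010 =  - 2^1*3^1*5^1*167^1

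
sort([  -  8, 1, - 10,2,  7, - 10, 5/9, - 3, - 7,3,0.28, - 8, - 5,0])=[ - 10, - 10 , - 8, - 8,  -  7, - 5,-3, 0,  0.28, 5/9,1 , 2,3, 7 ]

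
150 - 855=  - 705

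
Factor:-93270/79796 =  - 46635/39898  =  - 2^( - 1 )*3^1*5^1  *3109^1*19949^( - 1 )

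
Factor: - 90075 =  - 3^1*5^2*1201^1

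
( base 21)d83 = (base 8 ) 13420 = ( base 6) 43200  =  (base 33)5DU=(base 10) 5904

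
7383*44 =324852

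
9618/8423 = 1 + 1195/8423 = 1.14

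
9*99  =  891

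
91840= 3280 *28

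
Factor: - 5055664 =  - 2^4*17^1*18587^1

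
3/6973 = 3/6973 = 0.00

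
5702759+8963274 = 14666033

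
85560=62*1380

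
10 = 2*5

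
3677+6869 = 10546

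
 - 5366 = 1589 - 6955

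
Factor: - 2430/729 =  - 10/3 = - 2^1* 3^(-1 )*5^1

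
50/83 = 50/83 = 0.60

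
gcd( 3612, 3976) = 28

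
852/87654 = 142/14609 = 0.01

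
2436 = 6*406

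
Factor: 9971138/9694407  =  2^1*3^(  -  1 )*37^(-1 )*87337^( - 1 )*4985569^1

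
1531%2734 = 1531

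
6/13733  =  6/13733 = 0.00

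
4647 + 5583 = 10230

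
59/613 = 59/613 = 0.10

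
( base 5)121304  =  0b1000111100011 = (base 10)4579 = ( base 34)3wn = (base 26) 6k3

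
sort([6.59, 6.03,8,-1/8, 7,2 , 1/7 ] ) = [ - 1/8,1/7, 2, 6.03,6.59,7, 8 ] 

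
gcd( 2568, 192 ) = 24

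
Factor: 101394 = 2^1*3^2 * 43^1* 131^1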